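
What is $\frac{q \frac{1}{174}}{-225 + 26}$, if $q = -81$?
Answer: $\frac{27}{11542} \approx 0.0023393$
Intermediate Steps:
$\frac{q \frac{1}{174}}{-225 + 26} = \frac{\left(-81\right) \frac{1}{174}}{-225 + 26} = \frac{\left(-81\right) \frac{1}{174}}{-199} = \left(- \frac{1}{199}\right) \left(- \frac{27}{58}\right) = \frac{27}{11542}$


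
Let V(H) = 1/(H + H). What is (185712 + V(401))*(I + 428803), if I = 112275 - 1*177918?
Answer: 27044711319500/401 ≈ 6.7443e+10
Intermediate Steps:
I = -65643 (I = 112275 - 177918 = -65643)
V(H) = 1/(2*H)
(185712 + V(401))*(I + 428803) = (185712 + (½)/401)*(-65643 + 428803) = (185712 + (½)*(1/401))*363160 = (185712 + 1/802)*363160 = (148941025/802)*363160 = 27044711319500/401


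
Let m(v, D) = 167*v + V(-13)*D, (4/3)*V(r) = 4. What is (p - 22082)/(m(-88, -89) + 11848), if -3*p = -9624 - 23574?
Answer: 11016/3115 ≈ 3.5364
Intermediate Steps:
p = 11066 (p = -(-9624 - 23574)/3 = -1/3*(-33198) = 11066)
V(r) = 3 (V(r) = (3/4)*4 = 3)
m(v, D) = 3*D + 167*v (m(v, D) = 167*v + 3*D = 3*D + 167*v)
(p - 22082)/(m(-88, -89) + 11848) = (11066 - 22082)/((3*(-89) + 167*(-88)) + 11848) = -11016/((-267 - 14696) + 11848) = -11016/(-14963 + 11848) = -11016/(-3115) = -11016*(-1/3115) = 11016/3115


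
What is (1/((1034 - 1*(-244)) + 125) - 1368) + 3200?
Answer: 2570297/1403 ≈ 1832.0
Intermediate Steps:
(1/((1034 - 1*(-244)) + 125) - 1368) + 3200 = (1/((1034 + 244) + 125) - 1368) + 3200 = (1/(1278 + 125) - 1368) + 3200 = (1/1403 - 1368) + 3200 = -1919303/1403 + 3200 = 2570297/1403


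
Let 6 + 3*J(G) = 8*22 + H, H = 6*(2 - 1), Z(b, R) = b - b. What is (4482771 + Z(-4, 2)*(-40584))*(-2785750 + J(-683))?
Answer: -12487616324018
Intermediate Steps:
Z(b, R) = 0
H = 6 (H = 6*1 = 6)
J(G) = 176/3 (J(G) = -2 + (8*22 + 6)/3 = -2 + (176 + 6)/3 = -2 + (⅓)*182 = -2 + 182/3 = 176/3)
(4482771 + Z(-4, 2)*(-40584))*(-2785750 + J(-683)) = (4482771 + 0*(-40584))*(-2785750 + 176/3) = (4482771 + 0)*(-8357074/3) = 4482771*(-8357074/3) = -12487616324018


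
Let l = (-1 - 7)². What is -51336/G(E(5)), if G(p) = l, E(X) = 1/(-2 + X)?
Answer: -6417/8 ≈ -802.13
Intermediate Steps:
l = 64 (l = (-8)² = 64)
G(p) = 64
-51336/G(E(5)) = -51336/64 = -51336*1/64 = -6417/8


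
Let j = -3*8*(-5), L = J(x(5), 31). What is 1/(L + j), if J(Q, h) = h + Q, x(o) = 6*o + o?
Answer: 1/186 ≈ 0.0053763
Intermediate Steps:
x(o) = 7*o
J(Q, h) = Q + h
L = 66 (L = 7*5 + 31 = 35 + 31 = 66)
j = 120 (j = -24*(-5) = 120)
1/(L + j) = 1/(66 + 120) = 1/186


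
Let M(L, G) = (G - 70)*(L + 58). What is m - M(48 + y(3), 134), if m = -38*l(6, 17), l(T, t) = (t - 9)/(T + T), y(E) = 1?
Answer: -20620/3 ≈ -6873.3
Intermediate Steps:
l(T, t) = (-9 + t)/(2*T) (l(T, t) = (-9 + t)/((2*T)) = (-9 + t)*(1/(2*T)) = (-9 + t)/(2*T))
M(L, G) = (-70 + G)*(58 + L)
m = -76/3 (m = -19*(-9 + 17)/6 = -19*8/6 = -38*⅔ = -76/3 ≈ -25.333)
m - M(48 + y(3), 134) = -76/3 - (-4060 - 70*(48 + 1) + 58*134 + 134*(48 + 1)) = -76/3 - (-4060 - 70*49 + 7772 + 134*49) = -76/3 - (-4060 - 3430 + 7772 + 6566) = -76/3 - 1*6848 = -76/3 - 6848 = -20620/3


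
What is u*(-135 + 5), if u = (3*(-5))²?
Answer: -29250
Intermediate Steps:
u = 225 (u = (-15)² = 225)
u*(-135 + 5) = 225*(-135 + 5) = 225*(-130) = -29250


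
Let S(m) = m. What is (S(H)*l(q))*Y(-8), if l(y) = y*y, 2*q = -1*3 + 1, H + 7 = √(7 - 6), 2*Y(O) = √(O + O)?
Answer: -12*I ≈ -12.0*I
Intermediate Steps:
Y(O) = √2*√O/2 (Y(O) = √(O + O)/2 = √(2*O)/2 = (√2*√O)/2 = √2*√O/2)
H = -6 (H = -7 + √(7 - 6) = -7 + √1 = -7 + 1 = -6)
q = -1 (q = (-1*3 + 1)/2 = (-3 + 1)/2 = (½)*(-2) = -1)
l(y) = y²
(S(H)*l(q))*Y(-8) = (-6*(-1)²)*(√2*√(-8)/2) = (-6*1)*(√2*(2*I*√2)/2) = -12*I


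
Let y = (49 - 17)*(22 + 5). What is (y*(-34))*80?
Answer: -2350080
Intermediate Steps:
y = 864 (y = 32*27 = 864)
(y*(-34))*80 = (864*(-34))*80 = -29376*80 = -2350080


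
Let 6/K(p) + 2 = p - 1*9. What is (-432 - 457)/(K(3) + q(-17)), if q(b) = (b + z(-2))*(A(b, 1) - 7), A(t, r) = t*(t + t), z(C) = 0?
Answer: 3556/38831 ≈ 0.091576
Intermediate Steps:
A(t, r) = 2*t² (A(t, r) = t*(2*t) = 2*t²)
K(p) = 6/(-11 + p) (K(p) = 6/(-2 + (p - 1*9)) = 6/(-2 + (p - 9)) = 6/(-2 + (-9 + p)) = 6/(-11 + p))
q(b) = b*(-7 + 2*b²) (q(b) = (b + 0)*(2*b² - 7) = b*(-7 + 2*b²))
(-432 - 457)/(K(3) + q(-17)) = (-432 - 457)/(6/(-11 + 3) - 17*(-7 + 2*(-17)²)) = -889/(6/(-8) - 17*(-7 + 2*289)) = -889/(6*(-⅛) - 17*(-7 + 578)) = -889/(-¾ - 17*571) = -889/(-¾ - 9707) = -889/(-38831/4) = -889*(-4/38831) = 3556/38831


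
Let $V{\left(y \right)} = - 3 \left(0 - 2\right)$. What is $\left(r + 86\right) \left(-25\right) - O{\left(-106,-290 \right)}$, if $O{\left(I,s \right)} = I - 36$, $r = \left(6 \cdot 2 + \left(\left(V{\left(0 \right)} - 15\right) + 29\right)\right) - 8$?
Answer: $-2608$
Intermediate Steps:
$V{\left(y \right)} = 6$ ($V{\left(y \right)} = \left(-3\right) \left(-2\right) = 6$)
$r = 24$ ($r = \left(6 \cdot 2 + \left(\left(6 - 15\right) + 29\right)\right) - 8 = \left(12 + \left(-9 + 29\right)\right) - 8 = \left(12 + 20\right) - 8 = 32 - 8 = 24$)
$O{\left(I,s \right)} = -36 + I$
$\left(r + 86\right) \left(-25\right) - O{\left(-106,-290 \right)} = \left(24 + 86\right) \left(-25\right) - \left(-36 - 106\right) = 110 \left(-25\right) - -142 = -2750 + 142 = -2608$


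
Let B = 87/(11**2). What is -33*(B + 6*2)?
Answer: -4617/11 ≈ -419.73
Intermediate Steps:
B = 87/121 ≈ 0.71901
-33*(B + 6*2) = -33*(87/121 + 6*2) = -33*(87/121 + 12) = -33*1539/121 = -4617/11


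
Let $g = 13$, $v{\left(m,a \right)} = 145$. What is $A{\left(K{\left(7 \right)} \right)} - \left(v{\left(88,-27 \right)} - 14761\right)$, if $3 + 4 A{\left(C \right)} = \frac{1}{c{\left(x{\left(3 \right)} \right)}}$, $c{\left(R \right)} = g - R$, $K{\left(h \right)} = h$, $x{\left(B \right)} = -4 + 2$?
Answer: $\frac{219229}{15} \approx 14615.0$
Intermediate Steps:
$x{\left(B \right)} = -2$
$c{\left(R \right)} = 13 - R$
$A{\left(C \right)} = - \frac{11}{15}$ ($A{\left(C \right)} = - \frac{3}{4} + \frac{1}{4 \left(13 - -2\right)} = - \frac{3}{4} + \frac{1}{4 \left(13 + 2\right)} = - \frac{3}{4} + \frac{1}{4 \cdot 15} = - \frac{3}{4} + \frac{1}{4} \cdot \frac{1}{15} = - \frac{3}{4} + \frac{1}{60} = - \frac{11}{15}$)
$A{\left(K{\left(7 \right)} \right)} - \left(v{\left(88,-27 \right)} - 14761\right) = - \frac{11}{15} - \left(145 - 14761\right) = - \frac{11}{15} - -14616 = - \frac{11}{15} + 14616 = \frac{219229}{15}$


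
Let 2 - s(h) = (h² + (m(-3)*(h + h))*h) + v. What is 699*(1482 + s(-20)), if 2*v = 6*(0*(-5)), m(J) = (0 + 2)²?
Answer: -1479084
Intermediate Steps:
m(J) = 4 (m(J) = 2² = 4)
v = 0 (v = (6*(0*(-5)))/2 = (6*0)/2 = (½)*0 = 0)
s(h) = 2 - 9*h² (s(h) = 2 - ((h² + (4*(h + h))*h) + 0) = 2 - ((h² + (4*(2*h))*h) + 0) = 2 - ((h² + (8*h)*h) + 0) = 2 - ((h² + 8*h²) + 0) = 2 - (9*h² + 0) = 2 - 9*h²)
699*(1482 + s(-20)) = 699*(1482 + (2 - 9*(-20)²)) = 699*(1482 + (2 - 9*400)) = 699*(1482 + (2 - 3600)) = 699*(1482 - 3598) = 699*(-2116) = -1479084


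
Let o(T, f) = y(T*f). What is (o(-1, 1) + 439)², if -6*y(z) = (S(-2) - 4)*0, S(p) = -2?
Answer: 192721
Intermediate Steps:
y(z) = 0 (y(z) = -(-2 - 4)*0/6 = -(-1)*0 = -⅙*0 = 0)
o(T, f) = 0
(o(-1, 1) + 439)² = (0 + 439)² = 439² = 192721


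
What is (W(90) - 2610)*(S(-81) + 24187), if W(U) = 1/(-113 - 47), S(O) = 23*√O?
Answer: -10100515387/160 - 86443407*I/160 ≈ -6.3128e+7 - 5.4027e+5*I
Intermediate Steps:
W(U) = -1/160 (W(U) = 1/(-160) = -1/160)
(W(90) - 2610)*(S(-81) + 24187) = (-1/160 - 2610)*(23*√(-81) + 24187) = -417601*(23*(9*I) + 24187)/160 = -417601*(207*I + 24187)/160 = -417601*(24187 + 207*I)/160 = -10100515387/160 - 86443407*I/160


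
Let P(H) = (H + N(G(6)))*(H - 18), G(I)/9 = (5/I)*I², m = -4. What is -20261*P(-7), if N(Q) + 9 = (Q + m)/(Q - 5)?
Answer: -402586070/53 ≈ -7.5960e+6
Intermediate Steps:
G(I) = 45*I (G(I) = 9*((5/I)*I²) = 9*(5*I) = 45*I)
N(Q) = -9 + (-4 + Q)/(-5 + Q) (N(Q) = -9 + (Q - 4)/(Q - 5) = -9 + (-4 + Q)/(-5 + Q))
P(H) = (-18 + H)*(-2119/265 + H) (P(H) = (H + (41 - 360*6)/(-5 + 45*6))*(H - 18) = (H + (41 - 8*270)/(-5 + 270))*(-18 + H) = (H + (41 - 2160)/265)*(-18 + H) = (H + (1/265)*(-2119))*(-18 + H) = (H - 2119/265)*(-18 + H) = (-2119/265 + H)*(-18 + H) = (-18 + H)*(-2119/265 + H))
-20261*P(-7) = -20261*(38142/265 + (-7)² - 6889/265*(-7)) = -20261*(38142/265 + 49 + 48223/265) = -20261*19870/53 = -402586070/53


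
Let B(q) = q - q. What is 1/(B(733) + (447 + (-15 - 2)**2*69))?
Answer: 1/20388 ≈ 4.9048e-5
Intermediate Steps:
B(q) = 0
1/(B(733) + (447 + (-15 - 2)**2*69)) = 1/(0 + (447 + (-15 - 2)**2*69)) = 1/(0 + (447 + (-17)**2*69)) = 1/(0 + (447 + 289*69)) = 1/(0 + (447 + 19941)) = 1/(0 + 20388) = 1/20388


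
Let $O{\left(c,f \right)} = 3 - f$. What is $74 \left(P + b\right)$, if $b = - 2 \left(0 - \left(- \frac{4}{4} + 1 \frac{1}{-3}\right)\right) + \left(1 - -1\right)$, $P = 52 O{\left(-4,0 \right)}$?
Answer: $\frac{34484}{3} \approx 11495.0$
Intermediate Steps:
$P = 156$ ($P = 52 \left(3 - 0\right) = 52 \left(3 + 0\right) = 52 \cdot 3 = 156$)
$b = - \frac{2}{3}$ ($b = - 2 \left(0 - \left(\left(-4\right) \frac{1}{4} + 1 \left(- \frac{1}{3}\right)\right)\right) + \left(1 + 1\right) = - 2 \left(0 - \left(-1 - \frac{1}{3}\right)\right) + 2 = - 2 \left(0 - - \frac{4}{3}\right) + 2 = - 2 \left(0 + \frac{4}{3}\right) + 2 = \left(-2\right) \frac{4}{3} + 2 = - \frac{8}{3} + 2 = - \frac{2}{3} \approx -0.66667$)
$74 \left(P + b\right) = 74 \left(156 - \frac{2}{3}\right) = 74 \cdot \frac{466}{3} = \frac{34484}{3}$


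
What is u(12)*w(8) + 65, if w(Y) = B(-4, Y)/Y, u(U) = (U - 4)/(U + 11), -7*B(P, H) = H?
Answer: 10457/161 ≈ 64.950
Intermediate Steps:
B(P, H) = -H/7
u(U) = (-4 + U)/(11 + U)
w(Y) = -⅐ (w(Y) = (-Y/7)/Y = -⅐)
u(12)*w(8) + 65 = ((-4 + 12)/(11 + 12))*(-⅐) + 65 = (8/23)*(-⅐) + 65 = -8/161 + 65 = 10457/161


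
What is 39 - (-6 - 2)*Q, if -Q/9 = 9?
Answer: -609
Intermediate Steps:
Q = -81 (Q = -9*9 = -81)
39 - (-6 - 2)*Q = 39 - (-6 - 2)*(-81) = 39 - (-8)*(-81) = 39 - 1*648 = 39 - 648 = -609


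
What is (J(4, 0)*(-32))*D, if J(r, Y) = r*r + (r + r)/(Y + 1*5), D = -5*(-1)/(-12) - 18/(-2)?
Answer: -72512/15 ≈ -4834.1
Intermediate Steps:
D = 103/12 (D = 5*(-1/12) - 18*(-½) = -5/12 + 9 = 103/12 ≈ 8.5833)
J(r, Y) = r² + 2*r/(5 + Y) (J(r, Y) = r² + (2*r)/(Y + 5) = r² + (2*r)/(5 + Y) = r² + 2*r/(5 + Y))
(J(4, 0)*(-32))*D = ((4*(2 + 5*4 + 0*4)/(5 + 0))*(-32))*(103/12) = ((4*(2 + 20 + 0)/5)*(-32))*(103/12) = ((4*(⅕)*22)*(-32))*(103/12) = ((88/5)*(-32))*(103/12) = -2816/5*103/12 = -72512/15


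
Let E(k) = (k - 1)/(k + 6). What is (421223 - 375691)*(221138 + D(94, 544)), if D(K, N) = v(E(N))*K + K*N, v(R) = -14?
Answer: 12337259656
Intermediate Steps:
E(k) = (-1 + k)/(6 + k)
D(K, N) = -14*K + K*N
(421223 - 375691)*(221138 + D(94, 544)) = (421223 - 375691)*(221138 + 94*(-14 + 544)) = 45532*(221138 + 94*530) = 45532*(221138 + 49820) = 45532*270958 = 12337259656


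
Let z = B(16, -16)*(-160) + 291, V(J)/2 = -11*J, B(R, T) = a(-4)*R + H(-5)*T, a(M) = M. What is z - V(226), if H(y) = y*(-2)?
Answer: 41103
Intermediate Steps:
H(y) = -2*y
B(R, T) = -4*R + 10*T (B(R, T) = -4*R + (-2*(-5))*T = -4*R + 10*T)
V(J) = -22*J (V(J) = 2*(-11*J) = -22*J)
z = 36131 (z = (-4*16 + 10*(-16))*(-160) + 291 = (-64 - 160)*(-160) + 291 = -224*(-160) + 291 = 35840 + 291 = 36131)
z - V(226) = 36131 - (-22)*226 = 36131 - 1*(-4972) = 36131 + 4972 = 41103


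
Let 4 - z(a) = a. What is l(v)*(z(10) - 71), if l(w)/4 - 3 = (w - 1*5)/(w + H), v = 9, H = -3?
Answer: -3388/3 ≈ -1129.3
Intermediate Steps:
z(a) = 4 - a
l(w) = 12 + 4*(-5 + w)/(-3 + w) (l(w) = 12 + 4*((w - 1*5)/(w - 3)) = 12 + 4*((w - 5)/(-3 + w)) = 12 + 4*((-5 + w)/(-3 + w)) = 12 + 4*(-5 + w)/(-3 + w))
l(v)*(z(10) - 71) = (8*(-7 + 2*9)/(-3 + 9))*((4 - 1*10) - 71) = (8*(-7 + 18)/6)*((4 - 10) - 71) = (8*(⅙)*11)*(-6 - 71) = (44/3)*(-77) = -3388/3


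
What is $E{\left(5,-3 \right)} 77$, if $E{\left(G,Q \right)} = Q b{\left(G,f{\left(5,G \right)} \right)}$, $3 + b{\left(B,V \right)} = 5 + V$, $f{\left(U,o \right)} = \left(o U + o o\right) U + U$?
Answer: $-59367$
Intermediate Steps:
$f{\left(U,o \right)} = U + U \left(o^{2} + U o\right)$ ($f{\left(U,o \right)} = \left(U o + o^{2}\right) U + U = \left(o^{2} + U o\right) U + U = U \left(o^{2} + U o\right) + U = U + U \left(o^{2} + U o\right)$)
$b{\left(B,V \right)} = 2 + V$ ($b{\left(B,V \right)} = -3 + \left(5 + V\right) = 2 + V$)
$E{\left(G,Q \right)} = Q \left(7 + 5 G^{2} + 25 G\right)$ ($E{\left(G,Q \right)} = Q \left(2 + 5 \left(1 + G^{2} + 5 G\right)\right) = Q \left(2 + \left(5 + 5 G^{2} + 25 G\right)\right) = Q \left(7 + 5 G^{2} + 25 G\right)$)
$E{\left(5,-3 \right)} 77 = - 3 \left(7 + 5 \cdot 5^{2} + 25 \cdot 5\right) 77 = - 3 \left(7 + 5 \cdot 25 + 125\right) 77 = - 3 \left(7 + 125 + 125\right) 77 = \left(-3\right) 257 \cdot 77 = \left(-771\right) 77 = -59367$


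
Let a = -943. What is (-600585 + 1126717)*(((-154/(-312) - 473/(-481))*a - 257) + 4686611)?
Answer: 3556862274684529/1443 ≈ 2.4649e+12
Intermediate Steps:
(-600585 + 1126717)*(((-154/(-312) - 473/(-481))*a - 257) + 4686611) = (-600585 + 1126717)*(((-154/(-312) - 473/(-481))*(-943) - 257) + 4686611) = 526132*(((-154*(-1/312) - 473*(-1/481))*(-943) - 257) + 4686611) = 526132*(((77/156 + 473/481)*(-943) - 257) + 4686611) = 526132*(((8525/5772)*(-943) - 257) + 4686611) = 526132*((-8039075/5772 - 257) + 4686611) = 526132*(-9522479/5772 + 4686611) = 526132*(27041596213/5772) = 3556862274684529/1443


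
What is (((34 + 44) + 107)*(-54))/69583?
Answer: -9990/69583 ≈ -0.14357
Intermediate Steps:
(((34 + 44) + 107)*(-54))/69583 = ((78 + 107)*(-54))*(1/69583) = (185*(-54))*(1/69583) = -9990*1/69583 = -9990/69583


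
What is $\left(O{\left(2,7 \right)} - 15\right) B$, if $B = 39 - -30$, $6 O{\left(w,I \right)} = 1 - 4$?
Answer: $- \frac{2139}{2} \approx -1069.5$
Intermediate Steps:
$O{\left(w,I \right)} = - \frac{1}{2}$ ($O{\left(w,I \right)} = \frac{1 - 4}{6} = \frac{1}{6} \left(-3\right) = - \frac{1}{2}$)
$B = 69$ ($B = 39 + 30 = 69$)
$\left(O{\left(2,7 \right)} - 15\right) B = \left(- \frac{1}{2} - 15\right) 69 = \left(- \frac{31}{2}\right) 69 = - \frac{2139}{2}$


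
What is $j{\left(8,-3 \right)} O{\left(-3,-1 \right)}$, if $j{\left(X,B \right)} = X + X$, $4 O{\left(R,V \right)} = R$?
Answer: $-12$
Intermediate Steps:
$O{\left(R,V \right)} = \frac{R}{4}$
$j{\left(X,B \right)} = 2 X$
$j{\left(8,-3 \right)} O{\left(-3,-1 \right)} = 2 \cdot 8 \cdot \frac{1}{4} \left(-3\right) = 16 \left(- \frac{3}{4}\right) = -12$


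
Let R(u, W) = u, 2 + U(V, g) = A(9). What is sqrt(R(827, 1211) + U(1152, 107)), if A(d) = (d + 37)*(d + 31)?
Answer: sqrt(2665) ≈ 51.624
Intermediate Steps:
A(d) = (31 + d)*(37 + d) (A(d) = (37 + d)*(31 + d) = (31 + d)*(37 + d))
U(V, g) = 1838 (U(V, g) = -2 + (1147 + 9**2 + 68*9) = -2 + (1147 + 81 + 612) = -2 + 1840 = 1838)
sqrt(R(827, 1211) + U(1152, 107)) = sqrt(827 + 1838) = sqrt(2665)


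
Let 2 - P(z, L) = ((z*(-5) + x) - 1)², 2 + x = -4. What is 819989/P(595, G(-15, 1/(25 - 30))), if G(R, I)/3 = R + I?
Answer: -819989/8892322 ≈ -0.092213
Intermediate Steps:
x = -6 (x = -2 - 4 = -6)
G(R, I) = 3*I + 3*R (G(R, I) = 3*(R + I) = 3*(I + R) = 3*I + 3*R)
P(z, L) = 2 - (-7 - 5*z)² (P(z, L) = 2 - ((z*(-5) - 6) - 1)² = 2 - ((-5*z - 6) - 1)² = 2 - ((-6 - 5*z) - 1)² = 2 - (-7 - 5*z)²)
819989/P(595, G(-15, 1/(25 - 30))) = 819989/(2 - (7 + 5*595)²) = 819989/(2 - (7 + 2975)²) = 819989/(2 - 1*2982²) = 819989/(2 - 1*8892324) = 819989/(2 - 8892324) = 819989/(-8892322) = 819989*(-1/8892322) = -819989/8892322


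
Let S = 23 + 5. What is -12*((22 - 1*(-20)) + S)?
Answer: -840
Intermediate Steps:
S = 28
-12*((22 - 1*(-20)) + S) = -12*((22 - 1*(-20)) + 28) = -12*((22 + 20) + 28) = -12*(42 + 28) = -12*70 = -840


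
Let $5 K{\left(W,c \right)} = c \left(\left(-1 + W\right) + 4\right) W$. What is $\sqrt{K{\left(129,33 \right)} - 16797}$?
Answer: $\frac{\sqrt{2389695}}{5} \approx 309.17$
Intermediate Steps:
$K{\left(W,c \right)} = \frac{W c \left(3 + W\right)}{5}$ ($K{\left(W,c \right)} = \frac{c \left(\left(-1 + W\right) + 4\right) W}{5} = \frac{c \left(3 + W\right) W}{5} = \frac{W c \left(3 + W\right)}{5}$)
$\sqrt{K{\left(129,33 \right)} - 16797} = \sqrt{\frac{1}{5} \cdot 129 \cdot 33 \left(3 + 129\right) - 16797} = \sqrt{\frac{1}{5} \cdot 129 \cdot 33 \cdot 132 - 16797} = \sqrt{\frac{561924}{5} - 16797} = \sqrt{\frac{477939}{5}} = \frac{\sqrt{2389695}}{5}$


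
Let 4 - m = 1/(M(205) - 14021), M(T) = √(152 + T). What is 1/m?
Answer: 262122119/1048507171 - √357/3145521513 ≈ 0.25000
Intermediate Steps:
m = 4 - 1/(-14021 + √357) (m = 4 - 1/(√(152 + 205) - 14021) = 4 - 1/(√357 - 14021) = 4 - 1/(-14021 + √357) ≈ 4.0001)
1/m = 1/(112338051/28084012 + √357/196588084)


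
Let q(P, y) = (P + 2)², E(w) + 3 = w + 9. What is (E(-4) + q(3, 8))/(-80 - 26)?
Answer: -27/106 ≈ -0.25472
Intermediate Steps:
E(w) = 6 + w (E(w) = -3 + (w + 9) = -3 + (9 + w) = 6 + w)
q(P, y) = (2 + P)²
(E(-4) + q(3, 8))/(-80 - 26) = ((6 - 4) + (2 + 3)²)/(-80 - 26) = (2 + 5²)/(-106) = (2 + 25)*(-1/106) = 27*(-1/106) = -27/106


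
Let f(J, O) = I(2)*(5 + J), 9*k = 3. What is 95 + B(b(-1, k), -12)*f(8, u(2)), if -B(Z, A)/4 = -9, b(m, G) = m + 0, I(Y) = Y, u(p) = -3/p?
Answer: 1031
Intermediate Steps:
k = 1/3 (k = (1/9)*3 = 1/3 ≈ 0.33333)
b(m, G) = m
B(Z, A) = 36 (B(Z, A) = -4*(-9) = 36)
f(J, O) = 10 + 2*J (f(J, O) = 2*(5 + J) = 10 + 2*J)
95 + B(b(-1, k), -12)*f(8, u(2)) = 95 + 36*(10 + 2*8) = 95 + 36*(10 + 16) = 95 + 36*26 = 95 + 936 = 1031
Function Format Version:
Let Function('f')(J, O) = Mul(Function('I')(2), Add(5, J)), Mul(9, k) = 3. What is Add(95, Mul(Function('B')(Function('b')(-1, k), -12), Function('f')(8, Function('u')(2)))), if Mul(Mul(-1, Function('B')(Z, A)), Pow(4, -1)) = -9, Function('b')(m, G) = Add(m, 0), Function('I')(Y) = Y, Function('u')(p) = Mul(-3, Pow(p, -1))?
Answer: 1031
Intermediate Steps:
k = Rational(1, 3) (k = Mul(Rational(1, 9), 3) = Rational(1, 3) ≈ 0.33333)
Function('b')(m, G) = m
Function('B')(Z, A) = 36 (Function('B')(Z, A) = Mul(-4, -9) = 36)
Function('f')(J, O) = Add(10, Mul(2, J)) (Function('f')(J, O) = Mul(2, Add(5, J)) = Add(10, Mul(2, J)))
Add(95, Mul(Function('B')(Function('b')(-1, k), -12), Function('f')(8, Function('u')(2)))) = Add(95, Mul(36, Add(10, Mul(2, 8)))) = Add(95, Mul(36, Add(10, 16))) = Add(95, Mul(36, 26)) = Add(95, 936) = 1031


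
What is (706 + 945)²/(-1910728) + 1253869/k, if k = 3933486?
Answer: -4163048732827/3757910918904 ≈ -1.1078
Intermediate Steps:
(706 + 945)²/(-1910728) + 1253869/k = (706 + 945)²/(-1910728) + 1253869/3933486 = 1651²*(-1/1910728) + 1253869*(1/3933486) = 2725801*(-1/1910728) + 1253869/3933486 = -2725801/1910728 + 1253869/3933486 = -4163048732827/3757910918904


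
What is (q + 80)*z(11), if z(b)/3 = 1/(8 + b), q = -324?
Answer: -732/19 ≈ -38.526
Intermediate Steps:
z(b) = 3/(8 + b)
(q + 80)*z(11) = (-324 + 80)*(3/(8 + 11)) = -732/19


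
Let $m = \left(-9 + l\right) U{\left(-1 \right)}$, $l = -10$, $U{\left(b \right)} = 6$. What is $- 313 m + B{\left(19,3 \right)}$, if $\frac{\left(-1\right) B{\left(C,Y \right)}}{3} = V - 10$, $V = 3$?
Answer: $35703$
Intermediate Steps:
$m = -114$ ($m = \left(-9 - 10\right) 6 = \left(-19\right) 6 = -114$)
$B{\left(C,Y \right)} = 21$ ($B{\left(C,Y \right)} = - 3 \left(3 - 10\right) = \left(-3\right) \left(-7\right) = 21$)
$- 313 m + B{\left(19,3 \right)} = \left(-313\right) \left(-114\right) + 21 = 35682 + 21 = 35703$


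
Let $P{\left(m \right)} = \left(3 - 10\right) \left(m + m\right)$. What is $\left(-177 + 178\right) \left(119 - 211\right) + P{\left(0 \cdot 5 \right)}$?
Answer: $-92$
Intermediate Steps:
$P{\left(m \right)} = - 14 m$ ($P{\left(m \right)} = - 7 \cdot 2 m = - 14 m$)
$\left(-177 + 178\right) \left(119 - 211\right) + P{\left(0 \cdot 5 \right)} = \left(-177 + 178\right) \left(119 - 211\right) - 14 \cdot 0 \cdot 5 = 1 \left(-92\right) - 0 = -92 + 0 = -92$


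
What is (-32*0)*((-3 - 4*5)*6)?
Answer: 0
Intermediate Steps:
(-32*0)*((-3 - 4*5)*6) = 0*((-3 - 20)*6) = 0*(-23*6) = 0*(-138) = 0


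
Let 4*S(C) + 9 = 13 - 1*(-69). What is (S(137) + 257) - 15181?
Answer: -59623/4 ≈ -14906.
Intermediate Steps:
S(C) = 73/4 (S(C) = -9/4 + (13 - 1*(-69))/4 = -9/4 + (13 + 69)/4 = -9/4 + (¼)*82 = -9/4 + 41/2 = 73/4)
(S(137) + 257) - 15181 = (73/4 + 257) - 15181 = 1101/4 - 15181 = -59623/4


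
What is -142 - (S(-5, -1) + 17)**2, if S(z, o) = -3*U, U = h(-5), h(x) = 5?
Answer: -146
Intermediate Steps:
U = 5
S(z, o) = -15 (S(z, o) = -3*5 = -15)
-142 - (S(-5, -1) + 17)**2 = -142 - (-15 + 17)**2 = -142 - 1*2**2 = -142 - 1*4 = -142 - 4 = -146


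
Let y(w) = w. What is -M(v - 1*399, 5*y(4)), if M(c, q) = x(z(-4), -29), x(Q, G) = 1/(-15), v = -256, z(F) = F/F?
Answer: 1/15 ≈ 0.066667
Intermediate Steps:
z(F) = 1
x(Q, G) = -1/15
M(c, q) = -1/15
-M(v - 1*399, 5*y(4)) = -1*(-1/15) = 1/15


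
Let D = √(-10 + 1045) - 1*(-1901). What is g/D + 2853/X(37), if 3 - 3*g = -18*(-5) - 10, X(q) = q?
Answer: 30916248245/401017026 + 77*√115/3612766 ≈ 77.095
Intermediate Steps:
D = 1901 + 3*√115 (D = √1035 + 1901 = 3*√115 + 1901 = 1901 + 3*√115 ≈ 1933.2)
g = -77/3 (g = 1 - (-18*(-5) - 10)/3 = 1 - (90 - 10)/3 = 1 - ⅓*80 = 1 - 80/3 = -77/3 ≈ -25.667)
g/D + 2853/X(37) = -77/(3*(1901 + 3*√115)) + 2853/37 = 2853/37 - 77/(3*(1901 + 3*√115))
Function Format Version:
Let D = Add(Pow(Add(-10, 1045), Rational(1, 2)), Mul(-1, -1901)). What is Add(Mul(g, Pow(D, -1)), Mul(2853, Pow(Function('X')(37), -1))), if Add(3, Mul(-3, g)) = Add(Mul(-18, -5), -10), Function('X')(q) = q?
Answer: Add(Rational(30916248245, 401017026), Mul(Rational(77, 3612766), Pow(115, Rational(1, 2)))) ≈ 77.095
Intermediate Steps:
D = Add(1901, Mul(3, Pow(115, Rational(1, 2)))) (D = Add(Pow(1035, Rational(1, 2)), 1901) = Add(Mul(3, Pow(115, Rational(1, 2))), 1901) = Add(1901, Mul(3, Pow(115, Rational(1, 2)))) ≈ 1933.2)
g = Rational(-77, 3) (g = Add(1, Mul(Rational(-1, 3), Add(Mul(-18, -5), -10))) = Add(1, Mul(Rational(-1, 3), Add(90, -10))) = Add(1, Mul(Rational(-1, 3), 80)) = Add(1, Rational(-80, 3)) = Rational(-77, 3) ≈ -25.667)
Add(Mul(g, Pow(D, -1)), Mul(2853, Pow(Function('X')(37), -1))) = Add(Mul(Rational(-77, 3), Pow(Add(1901, Mul(3, Pow(115, Rational(1, 2)))), -1)), Mul(2853, Pow(37, -1))) = Add(Mul(Rational(-77, 3), Pow(Add(1901, Mul(3, Pow(115, Rational(1, 2)))), -1)), Mul(2853, Rational(1, 37))) = Add(Mul(Rational(-77, 3), Pow(Add(1901, Mul(3, Pow(115, Rational(1, 2)))), -1)), Rational(2853, 37)) = Add(Rational(2853, 37), Mul(Rational(-77, 3), Pow(Add(1901, Mul(3, Pow(115, Rational(1, 2)))), -1)))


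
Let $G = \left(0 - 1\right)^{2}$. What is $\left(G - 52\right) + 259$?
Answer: $208$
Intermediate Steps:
$G = 1$ ($G = \left(0 - 1\right)^{2} = \left(-1\right)^{2} = 1$)
$\left(G - 52\right) + 259 = \left(1 - 52\right) + 259 = -51 + 259 = 208$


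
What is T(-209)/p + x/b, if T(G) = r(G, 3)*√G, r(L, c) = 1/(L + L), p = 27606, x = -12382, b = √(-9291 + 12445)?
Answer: -6191*√3154/1577 - I*√209/11539308 ≈ -220.48 - 1.2528e-6*I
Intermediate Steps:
b = √3154 ≈ 56.160
r(L, c) = 1/(2*L)
T(G) = 1/(2*√G) (T(G) = (1/(2*G))*√G = 1/(2*√G))
T(-209)/p + x/b = (1/(2*√(-209)))/27606 - 12382*√3154/3154 = ((-I*√209/209)/2)*(1/27606) - 6191*√3154/1577 = -I*√209/418*(1/27606) - 6191*√3154/1577 = -I*√209/11539308 - 6191*√3154/1577 = -6191*√3154/1577 - I*√209/11539308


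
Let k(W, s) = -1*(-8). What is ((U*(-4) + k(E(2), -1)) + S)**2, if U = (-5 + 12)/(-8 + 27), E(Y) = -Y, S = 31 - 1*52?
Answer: 75625/361 ≈ 209.49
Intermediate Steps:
S = -21 (S = 31 - 52 = -21)
k(W, s) = 8
U = 7/19 ≈ 0.36842
((U*(-4) + k(E(2), -1)) + S)**2 = (((7/19)*(-4) + 8) - 21)**2 = ((-28/19 + 8) - 21)**2 = (124/19 - 21)**2 = (-275/19)**2 = 75625/361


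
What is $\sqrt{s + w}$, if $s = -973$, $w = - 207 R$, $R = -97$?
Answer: $\sqrt{19106} \approx 138.22$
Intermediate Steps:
$w = 20079$ ($w = \left(-207\right) \left(-97\right) = 20079$)
$\sqrt{s + w} = \sqrt{-973 + 20079} = \sqrt{19106}$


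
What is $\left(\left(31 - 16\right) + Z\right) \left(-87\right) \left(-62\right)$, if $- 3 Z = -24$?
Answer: $124062$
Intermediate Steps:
$Z = 8$ ($Z = \left(- \frac{1}{3}\right) \left(-24\right) = 8$)
$\left(\left(31 - 16\right) + Z\right) \left(-87\right) \left(-62\right) = \left(\left(31 - 16\right) + 8\right) \left(-87\right) \left(-62\right) = \left(15 + 8\right) \left(-87\right) \left(-62\right) = 23 \left(-87\right) \left(-62\right) = \left(-2001\right) \left(-62\right) = 124062$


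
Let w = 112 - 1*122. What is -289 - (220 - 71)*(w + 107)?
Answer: -14742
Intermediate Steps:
w = -10 (w = 112 - 122 = -10)
-289 - (220 - 71)*(w + 107) = -289 - (220 - 71)*(-10 + 107) = -289 - 149*97 = -289 - 1*14453 = -289 - 14453 = -14742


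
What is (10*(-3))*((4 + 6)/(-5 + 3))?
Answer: 150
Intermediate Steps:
(10*(-3))*((4 + 6)/(-5 + 3)) = -300/(-2) = -300*(-1)/2 = -30*(-5) = 150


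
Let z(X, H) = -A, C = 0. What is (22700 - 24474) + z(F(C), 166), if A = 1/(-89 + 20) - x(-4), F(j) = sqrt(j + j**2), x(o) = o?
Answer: -122681/69 ≈ -1778.0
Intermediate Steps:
A = 275/69 (A = 1/(-89 + 20) - 1*(-4) = 1/(-69) + 4 = -1/69 + 4 = 275/69 ≈ 3.9855)
z(X, H) = -275/69 (z(X, H) = -1*275/69 = -275/69)
(22700 - 24474) + z(F(C), 166) = (22700 - 24474) - 275/69 = -1774 - 275/69 = -122681/69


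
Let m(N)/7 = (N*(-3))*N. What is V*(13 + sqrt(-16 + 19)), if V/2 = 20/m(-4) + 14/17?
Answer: 14183/714 + 1091*sqrt(3)/714 ≈ 22.511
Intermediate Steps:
m(N) = -21*N**2 (m(N) = 7*((N*(-3))*N) = 7*((-3*N)*N) = 7*(-3*N**2) = -21*N**2)
V = 1091/714 (V = 2*(20/((-21*(-4)**2)) + 14/17) = 2*(20/((-21*16)) + 14*(1/17)) = 2*(20/(-336) + 14/17) = 2*(20*(-1/336) + 14/17) = 2*(-5/84 + 14/17) = 2*(1091/1428) = 1091/714 ≈ 1.5280)
V*(13 + sqrt(-16 + 19)) = 1091*(13 + sqrt(-16 + 19))/714 = 1091*(13 + sqrt(3))/714 = 14183/714 + 1091*sqrt(3)/714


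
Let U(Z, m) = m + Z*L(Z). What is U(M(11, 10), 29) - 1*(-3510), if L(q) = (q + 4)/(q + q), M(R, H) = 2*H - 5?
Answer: 7097/2 ≈ 3548.5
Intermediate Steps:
M(R, H) = -5 + 2*H
L(q) = (4 + q)/(2*q) (L(q) = (4 + q)/((2*q)) = (4 + q)*(1/(2*q)) = (4 + q)/(2*q))
U(Z, m) = 2 + m + Z/2 (U(Z, m) = m + Z*((4 + Z)/(2*Z)) = m + (2 + Z/2) = 2 + m + Z/2)
U(M(11, 10), 29) - 1*(-3510) = (2 + 29 + (-5 + 2*10)/2) - 1*(-3510) = (2 + 29 + (-5 + 20)/2) + 3510 = (2 + 29 + (½)*15) + 3510 = (2 + 29 + 15/2) + 3510 = 77/2 + 3510 = 7097/2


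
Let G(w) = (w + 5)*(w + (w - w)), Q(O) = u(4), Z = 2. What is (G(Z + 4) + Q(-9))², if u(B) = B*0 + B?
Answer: 4900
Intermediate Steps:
u(B) = B (u(B) = 0 + B = B)
Q(O) = 4
G(w) = w*(5 + w) (G(w) = (5 + w)*(w + 0) = (5 + w)*w = w*(5 + w))
(G(Z + 4) + Q(-9))² = ((2 + 4)*(5 + (2 + 4)) + 4)² = (6*(5 + 6) + 4)² = (6*11 + 4)² = (66 + 4)² = 70² = 4900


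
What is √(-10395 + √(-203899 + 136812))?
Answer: √(-10395 + I*√67087) ≈ 1.27 + 101.96*I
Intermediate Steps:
√(-10395 + √(-203899 + 136812)) = √(-10395 + √(-67087)) = √(-10395 + I*√67087)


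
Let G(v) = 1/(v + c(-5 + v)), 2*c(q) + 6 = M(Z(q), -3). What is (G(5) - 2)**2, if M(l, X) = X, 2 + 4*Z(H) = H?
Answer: 0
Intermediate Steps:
Z(H) = -1/2 + H/4
c(q) = -9/2 (c(q) = -3 + (1/2)*(-3) = -3 - 3/2 = -9/2)
G(v) = 1/(-9/2 + v) (G(v) = 1/(v - 9/2) = 1/(-9/2 + v))
(G(5) - 2)**2 = (2/(-9 + 2*5) - 2)**2 = (2/(-9 + 10) - 2)**2 = (2/1 - 2)**2 = (2*1 - 2)**2 = (2 - 2)**2 = 0**2 = 0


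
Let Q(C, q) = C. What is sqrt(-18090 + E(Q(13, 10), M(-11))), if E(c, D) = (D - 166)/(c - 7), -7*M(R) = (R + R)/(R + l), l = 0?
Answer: 2*I*sqrt(221942)/7 ≈ 134.6*I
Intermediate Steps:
M(R) = -2/7 (M(R) = -(R + R)/(7*(R + 0)) = -2*R/(7*R) = -1/7*2 = -2/7)
E(c, D) = (-166 + D)/(-7 + c)
sqrt(-18090 + E(Q(13, 10), M(-11))) = sqrt(-18090 + (-166 - 2/7)/(-7 + 13)) = sqrt(-18090 - 1164/7/6) = sqrt(-18090 + (1/6)*(-1164/7)) = sqrt(-18090 - 194/7) = sqrt(-126824/7) = 2*I*sqrt(221942)/7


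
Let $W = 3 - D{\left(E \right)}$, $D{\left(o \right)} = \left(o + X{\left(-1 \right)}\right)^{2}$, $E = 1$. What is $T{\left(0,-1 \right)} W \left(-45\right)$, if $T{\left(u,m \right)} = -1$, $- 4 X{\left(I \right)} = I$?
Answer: $\frac{1035}{16} \approx 64.688$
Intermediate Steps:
$X{\left(I \right)} = - \frac{I}{4}$
$D{\left(o \right)} = \left(\frac{1}{4} + o\right)^{2}$ ($D{\left(o \right)} = \left(o - - \frac{1}{4}\right)^{2} = \left(o + \frac{1}{4}\right)^{2} = \left(\frac{1}{4} + o\right)^{2}$)
$W = \frac{23}{16}$ ($W = 3 - \frac{\left(1 + 4 \cdot 1\right)^{2}}{16} = 3 - \frac{\left(1 + 4\right)^{2}}{16} = 3 - \frac{5^{2}}{16} = 3 - \frac{1}{16} \cdot 25 = 3 - \frac{25}{16} = \frac{23}{16} \approx 1.4375$)
$T{\left(0,-1 \right)} W \left(-45\right) = \left(-1\right) \frac{23}{16} \left(-45\right) = \left(- \frac{23}{16}\right) \left(-45\right) = \frac{1035}{16}$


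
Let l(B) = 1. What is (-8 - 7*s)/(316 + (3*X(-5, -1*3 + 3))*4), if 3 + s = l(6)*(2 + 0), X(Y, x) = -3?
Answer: -1/280 ≈ -0.0035714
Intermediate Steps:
s = -1 (s = -3 + 1*(2 + 0) = -3 + 1*2 = -3 + 2 = -1)
(-8 - 7*s)/(316 + (3*X(-5, -1*3 + 3))*4) = (-8 - 7*(-1))/(316 + (3*(-3))*4) = (-8 + 7)/(316 - 9*4) = -1/(316 - 36) = -1/280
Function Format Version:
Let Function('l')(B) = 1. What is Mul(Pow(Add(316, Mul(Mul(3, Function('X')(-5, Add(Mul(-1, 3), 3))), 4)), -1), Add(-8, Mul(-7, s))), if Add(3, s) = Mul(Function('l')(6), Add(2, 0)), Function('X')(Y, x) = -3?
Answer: Rational(-1, 280) ≈ -0.0035714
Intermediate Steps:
s = -1 (s = Add(-3, Mul(1, Add(2, 0))) = Add(-3, Mul(1, 2)) = Add(-3, 2) = -1)
Mul(Pow(Add(316, Mul(Mul(3, Function('X')(-5, Add(Mul(-1, 3), 3))), 4)), -1), Add(-8, Mul(-7, s))) = Mul(Pow(Add(316, Mul(Mul(3, -3), 4)), -1), Add(-8, Mul(-7, -1))) = Mul(Pow(Add(316, Mul(-9, 4)), -1), Add(-8, 7)) = Mul(Pow(Add(316, -36), -1), -1) = Mul(Pow(280, -1), -1) = Mul(Rational(1, 280), -1) = Rational(-1, 280)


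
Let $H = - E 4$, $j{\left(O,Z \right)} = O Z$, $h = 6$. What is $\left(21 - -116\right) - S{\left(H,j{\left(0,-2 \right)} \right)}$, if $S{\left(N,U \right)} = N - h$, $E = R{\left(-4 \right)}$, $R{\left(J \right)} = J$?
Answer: $127$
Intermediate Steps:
$E = -4$
$H = 16$ ($H = \left(-1\right) \left(-4\right) 4 = 4 \cdot 4 = 16$)
$S{\left(N,U \right)} = -6 + N$ ($S{\left(N,U \right)} = N - 6 = -6 + N$)
$\left(21 - -116\right) - S{\left(H,j{\left(0,-2 \right)} \right)} = \left(21 - -116\right) - \left(-6 + 16\right) = \left(21 + 116\right) - 10 = 137 - 10 = 127$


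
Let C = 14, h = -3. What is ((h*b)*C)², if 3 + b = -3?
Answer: 63504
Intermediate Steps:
b = -6 (b = -3 - 3 = -6)
((h*b)*C)² = (-3*(-6)*14)² = (18*14)² = 252² = 63504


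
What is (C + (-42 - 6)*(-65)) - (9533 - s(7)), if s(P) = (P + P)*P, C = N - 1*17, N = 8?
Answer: -6324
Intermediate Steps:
C = -9 (C = 8 - 1*17 = 8 - 17 = -9)
s(P) = 2*P² (s(P) = (2*P)*P = 2*P²)
(C + (-42 - 6)*(-65)) - (9533 - s(7)) = (-9 + (-42 - 6)*(-65)) - (9533 - 2*7²) = (-9 - 48*(-65)) - (9533 - 2*49) = (-9 + 3120) - (9533 - 1*98) = 3111 - (9533 - 98) = 3111 - 1*9435 = 3111 - 9435 = -6324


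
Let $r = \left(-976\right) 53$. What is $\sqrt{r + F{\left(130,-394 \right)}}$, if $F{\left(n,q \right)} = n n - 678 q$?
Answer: $4 \sqrt{14519} \approx 481.98$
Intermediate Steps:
$F{\left(n,q \right)} = n^{2} - 678 q$
$r = -51728$
$\sqrt{r + F{\left(130,-394 \right)}} = \sqrt{-51728 + \left(130^{2} - -267132\right)} = \sqrt{-51728 + \left(16900 + 267132\right)} = \sqrt{-51728 + 284032} = \sqrt{232304} = 4 \sqrt{14519}$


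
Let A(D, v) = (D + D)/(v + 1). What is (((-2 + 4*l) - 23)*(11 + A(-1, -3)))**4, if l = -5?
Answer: 85030560000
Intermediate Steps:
A(D, v) = 2*D/(1 + v) (A(D, v) = (2*D)/(1 + v) = 2*D/(1 + v))
(((-2 + 4*l) - 23)*(11 + A(-1, -3)))**4 = (((-2 + 4*(-5)) - 23)*(11 + 2*(-1)/(1 - 3)))**4 = (((-2 - 20) - 23)*(11 + 2*(-1)/(-2)))**4 = ((-22 - 23)*(11 + 2*(-1)*(-1/2)))**4 = (-45*(11 + 1))**4 = (-45*12)**4 = (-540)**4 = 85030560000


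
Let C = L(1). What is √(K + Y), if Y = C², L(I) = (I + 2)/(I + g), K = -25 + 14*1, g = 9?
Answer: I*√1091/10 ≈ 3.303*I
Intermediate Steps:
K = -11 (K = -25 + 14 = -11)
L(I) = (2 + I)/(9 + I) (L(I) = (I + 2)/(I + 9) = (2 + I)/(9 + I))
C = 3/10 (C = (2 + 1)/(9 + 1) = 3/10 ≈ 0.30000)
Y = 9/100 (Y = (3/10)² = 9/100 ≈ 0.090000)
√(K + Y) = √(-11 + 9/100) = √(-1091/100) = I*√1091/10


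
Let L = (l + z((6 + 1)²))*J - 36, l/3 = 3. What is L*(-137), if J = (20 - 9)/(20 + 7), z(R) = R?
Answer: 45758/27 ≈ 1694.7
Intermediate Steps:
l = 9 (l = 3*3 = 9)
J = 11/27 ≈ 0.40741
L = -334/27 (L = (9 + (6 + 1)²)*(11/27) - 36 = (9 + 7²)*(11/27) - 36 = (9 + 49)*(11/27) - 36 = 58*(11/27) - 36 = 638/27 - 36 = -334/27 ≈ -12.370)
L*(-137) = -334/27*(-137) = 45758/27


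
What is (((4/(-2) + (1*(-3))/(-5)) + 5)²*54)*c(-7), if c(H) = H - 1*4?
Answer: -192456/25 ≈ -7698.2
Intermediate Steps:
c(H) = -4 + H (c(H) = H - 4 = -4 + H)
(((4/(-2) + (1*(-3))/(-5)) + 5)²*54)*c(-7) = (((4/(-2) + (1*(-3))/(-5)) + 5)²*54)*(-4 - 7) = (((4*(-½) - 3*(-⅕)) + 5)²*54)*(-11) = (((-2 + ⅗) + 5)²*54)*(-11) = ((-7/5 + 5)²*54)*(-11) = ((18/5)²*54)*(-11) = ((324/25)*54)*(-11) = (17496/25)*(-11) = -192456/25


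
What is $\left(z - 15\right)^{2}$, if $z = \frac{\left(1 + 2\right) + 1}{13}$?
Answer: $\frac{36481}{169} \approx 215.86$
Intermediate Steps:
$z = \frac{4}{13}$ ($z = \left(3 + 1\right) \frac{1}{13} = 4 \cdot \frac{1}{13} = \frac{4}{13} \approx 0.30769$)
$\left(z - 15\right)^{2} = \left(\frac{4}{13} - 15\right)^{2} = \left(- \frac{191}{13}\right)^{2} = \frac{36481}{169}$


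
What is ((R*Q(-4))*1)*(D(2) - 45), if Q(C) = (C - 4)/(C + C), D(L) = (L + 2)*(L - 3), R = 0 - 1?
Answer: 49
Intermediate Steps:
R = -1
D(L) = (-3 + L)*(2 + L) (D(L) = (2 + L)*(-3 + L) = (-3 + L)*(2 + L))
Q(C) = (-4 + C)/(2*C) (Q(C) = (-4 + C)/((2*C)) = (-4 + C)*(1/(2*C)) = (-4 + C)/(2*C))
((R*Q(-4))*1)*(D(2) - 45) = (-(-4 - 4)/(2*(-4))*1)*((-6 + 2**2 - 1*2) - 45) = (-(-1)*(-8)/(2*4)*1)*((-6 + 4 - 2) - 45) = (-1*1*1)*(-4 - 45) = -1*1*(-49) = -1*(-49) = 49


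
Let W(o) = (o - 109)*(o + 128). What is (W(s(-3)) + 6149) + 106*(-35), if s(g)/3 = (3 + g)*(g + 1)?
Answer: -11513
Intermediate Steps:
s(g) = 3*(1 + g)*(3 + g) (s(g) = 3*((3 + g)*(g + 1)) = 3*((3 + g)*(1 + g)) = 3*((1 + g)*(3 + g)) = 3*(1 + g)*(3 + g))
W(o) = (-109 + o)*(128 + o)
(W(s(-3)) + 6149) + 106*(-35) = ((-13952 + (9 + 3*(-3)² + 12*(-3))² + 19*(9 + 3*(-3)² + 12*(-3))) + 6149) + 106*(-35) = ((-13952 + (9 + 3*9 - 36)² + 19*(9 + 3*9 - 36)) + 6149) - 3710 = ((-13952 + (9 + 27 - 36)² + 19*(9 + 27 - 36)) + 6149) - 3710 = ((-13952 + 0² + 19*0) + 6149) - 3710 = ((-13952 + 0 + 0) + 6149) - 3710 = (-13952 + 6149) - 3710 = -7803 - 3710 = -11513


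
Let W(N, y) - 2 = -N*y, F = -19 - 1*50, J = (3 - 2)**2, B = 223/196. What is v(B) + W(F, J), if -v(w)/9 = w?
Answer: 11909/196 ≈ 60.760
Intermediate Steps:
B = 223/196 (B = 223*(1/196) = 223/196 ≈ 1.1378)
v(w) = -9*w
J = 1 (J = 1**2 = 1)
F = -69 (F = -19 - 50 = -69)
W(N, y) = 2 - N*y
v(B) + W(F, J) = -9*223/196 + (2 - 1*(-69)*1) = -2007/196 + (2 + 69) = -2007/196 + 71 = 11909/196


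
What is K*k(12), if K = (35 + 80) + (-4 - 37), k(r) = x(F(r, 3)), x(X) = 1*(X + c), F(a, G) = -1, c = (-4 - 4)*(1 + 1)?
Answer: -1258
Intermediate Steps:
c = -16 (c = -8*2 = -16)
x(X) = -16 + X (x(X) = 1*(X - 16) = 1*(-16 + X) = -16 + X)
k(r) = -17 (k(r) = -16 - 1 = -17)
K = 74 (K = 115 - 41 = 74)
K*k(12) = 74*(-17) = -1258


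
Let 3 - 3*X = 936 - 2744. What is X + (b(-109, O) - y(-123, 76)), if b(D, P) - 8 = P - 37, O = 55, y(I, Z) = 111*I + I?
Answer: 43217/3 ≈ 14406.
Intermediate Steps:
y(I, Z) = 112*I
b(D, P) = -29 + P (b(D, P) = 8 + (P - 37) = 8 + (-37 + P) = -29 + P)
X = 1811/3 (X = 1 - (936 - 2744)/3 = 1 - ⅓*(-1808) = 1 + 1808/3 = 1811/3 ≈ 603.67)
X + (b(-109, O) - y(-123, 76)) = 1811/3 + ((-29 + 55) - 112*(-123)) = 1811/3 + (26 - 1*(-13776)) = 1811/3 + (26 + 13776) = 1811/3 + 13802 = 43217/3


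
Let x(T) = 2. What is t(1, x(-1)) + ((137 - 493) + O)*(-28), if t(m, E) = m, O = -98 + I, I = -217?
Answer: 18789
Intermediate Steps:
O = -315 (O = -98 - 217 = -315)
t(1, x(-1)) + ((137 - 493) + O)*(-28) = 1 + ((137 - 493) - 315)*(-28) = 1 + (-356 - 315)*(-28) = 1 - 671*(-28) = 1 + 18788 = 18789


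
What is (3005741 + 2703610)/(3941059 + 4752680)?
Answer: 1903117/2897913 ≈ 0.65672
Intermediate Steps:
(3005741 + 2703610)/(3941059 + 4752680) = 5709351/8693739 = 5709351*(1/8693739) = 1903117/2897913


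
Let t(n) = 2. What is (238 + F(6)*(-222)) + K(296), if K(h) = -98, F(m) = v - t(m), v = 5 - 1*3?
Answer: 140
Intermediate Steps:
v = 2 (v = 5 - 3 = 2)
F(m) = 0 (F(m) = 2 - 1*2 = 2 - 2 = 0)
(238 + F(6)*(-222)) + K(296) = (238 + 0*(-222)) - 98 = (238 + 0) - 98 = 238 - 98 = 140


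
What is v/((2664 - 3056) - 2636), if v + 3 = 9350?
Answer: -9347/3028 ≈ -3.0869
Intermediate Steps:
v = 9347 (v = -3 + 9350 = 9347)
v/((2664 - 3056) - 2636) = 9347/((2664 - 3056) - 2636) = 9347/(-392 - 2636) = 9347/(-3028) = 9347*(-1/3028) = -9347/3028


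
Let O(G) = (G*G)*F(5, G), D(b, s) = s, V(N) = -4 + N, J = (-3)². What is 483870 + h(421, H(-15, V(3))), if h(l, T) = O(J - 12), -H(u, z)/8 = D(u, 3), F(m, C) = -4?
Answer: 483834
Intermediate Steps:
J = 9
O(G) = -4*G² (O(G) = (G*G)*(-4) = G²*(-4) = -4*G²)
H(u, z) = -24 (H(u, z) = -8*3 = -24)
h(l, T) = -36 (h(l, T) = -4*(9 - 12)² = -4*(-3)² = -4*9 = -36)
483870 + h(421, H(-15, V(3))) = 483870 - 36 = 483834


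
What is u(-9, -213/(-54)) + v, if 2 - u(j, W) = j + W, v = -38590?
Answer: -694493/18 ≈ -38583.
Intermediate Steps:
u(j, W) = 2 - W - j (u(j, W) = 2 - (j + W) = 2 - (W + j) = 2 + (-W - j) = 2 - W - j)
u(-9, -213/(-54)) + v = (2 - (-213)/(-54) - 1*(-9)) - 38590 = (2 - (-213)*(-1)/54 + 9) - 38590 = (2 - 1*71/18 + 9) - 38590 = (2 - 71/18 + 9) - 38590 = 127/18 - 38590 = -694493/18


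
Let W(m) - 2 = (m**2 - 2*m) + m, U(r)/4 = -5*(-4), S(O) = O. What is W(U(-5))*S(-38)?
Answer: -240236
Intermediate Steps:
U(r) = 80 (U(r) = 4*(-5*(-4)) = 4*20 = 80)
W(m) = 2 + m**2 - m (W(m) = 2 + ((m**2 - 2*m) + m) = 2 + (m**2 - m) = 2 + m**2 - m)
W(U(-5))*S(-38) = (2 + 80**2 - 1*80)*(-38) = (2 + 6400 - 80)*(-38) = 6322*(-38) = -240236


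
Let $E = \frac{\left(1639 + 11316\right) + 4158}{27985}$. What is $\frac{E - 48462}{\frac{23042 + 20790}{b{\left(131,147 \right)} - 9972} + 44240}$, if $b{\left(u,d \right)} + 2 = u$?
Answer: $- \frac{1032325221}{942306280} \approx -1.0955$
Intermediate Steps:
$b{\left(u,d \right)} = -2 + u$
$E = \frac{17113}{27985}$ ($E = \left(12955 + 4158\right) \frac{1}{27985} = 17113 \cdot \frac{1}{27985} = \frac{17113}{27985} \approx 0.61151$)
$\frac{E - 48462}{\frac{23042 + 20790}{b{\left(131,147 \right)} - 9972} + 44240} = \frac{\frac{17113}{27985} - 48462}{\frac{23042 + 20790}{\left(-2 + 131\right) - 9972} + 44240} = - \frac{1356191957}{27985 \left(\frac{43832}{129 - 9972} + 44240\right)} = - \frac{1356191957}{27985 \left(\frac{43832}{-9843} + 44240\right)} = - \frac{1356191957}{27985 \left(43832 \left(- \frac{1}{9843}\right) + 44240\right)} = - \frac{1356191957}{27985 \left(- \frac{43832}{9843} + 44240\right)} = - \frac{1356191957}{27985 \cdot \frac{435410488}{9843}} = \left(- \frac{1356191957}{27985}\right) \frac{9843}{435410488} = - \frac{1032325221}{942306280}$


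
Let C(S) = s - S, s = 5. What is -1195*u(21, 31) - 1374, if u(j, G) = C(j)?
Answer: 17746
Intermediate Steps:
C(S) = 5 - S
u(j, G) = 5 - j
-1195*u(21, 31) - 1374 = -1195*(5 - 1*21) - 1374 = -1195*(5 - 21) - 1374 = -1195*(-16) - 1374 = 19120 - 1374 = 17746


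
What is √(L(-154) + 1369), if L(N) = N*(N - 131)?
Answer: √45259 ≈ 212.74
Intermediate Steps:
L(N) = N*(-131 + N)
√(L(-154) + 1369) = √(-154*(-131 - 154) + 1369) = √(-154*(-285) + 1369) = √(43890 + 1369) = √45259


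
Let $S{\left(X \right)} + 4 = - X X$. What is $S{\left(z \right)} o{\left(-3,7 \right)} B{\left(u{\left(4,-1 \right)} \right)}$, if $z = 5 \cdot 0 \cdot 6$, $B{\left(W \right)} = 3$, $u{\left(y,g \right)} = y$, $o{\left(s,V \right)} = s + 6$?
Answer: $-36$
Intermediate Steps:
$o{\left(s,V \right)} = 6 + s$
$z = 0$ ($z = 0 \cdot 6 = 0$)
$S{\left(X \right)} = -4 - X^{2}$ ($S{\left(X \right)} = -4 + - X X = -4 - X^{2}$)
$S{\left(z \right)} o{\left(-3,7 \right)} B{\left(u{\left(4,-1 \right)} \right)} = \left(-4 - 0^{2}\right) \left(6 - 3\right) 3 = \left(-4 - 0\right) 3 \cdot 3 = \left(-4 + 0\right) 3 \cdot 3 = \left(-4\right) 3 \cdot 3 = \left(-12\right) 3 = -36$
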